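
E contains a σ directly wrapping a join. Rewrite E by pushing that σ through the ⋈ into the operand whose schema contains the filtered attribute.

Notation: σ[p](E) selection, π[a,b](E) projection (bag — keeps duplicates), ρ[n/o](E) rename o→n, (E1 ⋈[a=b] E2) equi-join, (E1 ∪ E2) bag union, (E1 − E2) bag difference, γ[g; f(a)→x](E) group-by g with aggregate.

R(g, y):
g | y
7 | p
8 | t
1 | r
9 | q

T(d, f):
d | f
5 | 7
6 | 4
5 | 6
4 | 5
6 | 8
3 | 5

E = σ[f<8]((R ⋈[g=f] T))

σ filters on f, owned by the right side.
E' = (R ⋈[g=f] σ[f<8](T))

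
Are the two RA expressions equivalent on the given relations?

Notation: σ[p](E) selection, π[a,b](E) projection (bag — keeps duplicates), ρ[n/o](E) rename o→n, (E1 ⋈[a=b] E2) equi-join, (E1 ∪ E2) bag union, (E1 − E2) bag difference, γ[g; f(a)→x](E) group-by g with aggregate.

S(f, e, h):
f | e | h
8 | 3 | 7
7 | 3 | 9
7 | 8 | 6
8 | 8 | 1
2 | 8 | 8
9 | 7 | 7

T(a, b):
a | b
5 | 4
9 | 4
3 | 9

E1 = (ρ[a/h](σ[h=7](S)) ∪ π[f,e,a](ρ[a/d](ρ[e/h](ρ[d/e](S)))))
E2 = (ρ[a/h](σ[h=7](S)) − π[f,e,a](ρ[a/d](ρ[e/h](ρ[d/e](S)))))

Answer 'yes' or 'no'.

E1 subexpression sizes:
  S → 6
  σ[h=7](S) → 2
  ρ[a/h](σ[h=7](S)) → 2
  S → 6
  ρ[d/e](S) → 6
  ρ[e/h](ρ[d/e](S)) → 6
  ρ[a/d](ρ[e/h](ρ[d/e](S))) → 6
  π[f,e,a](ρ[a/d](ρ[e/h](ρ[d/e](S)))) → 6
  (ρ[a/h](σ[h=7](S)) ∪ π[f,e,a](ρ[a/d](ρ[e/h](ρ[d/e](S))))) → 8
E2 subexpression sizes:
  S → 6
  σ[h=7](S) → 2
  ρ[a/h](σ[h=7](S)) → 2
  S → 6
  ρ[d/e](S) → 6
  ρ[e/h](ρ[d/e](S)) → 6
  ρ[a/d](ρ[e/h](ρ[d/e](S))) → 6
  π[f,e,a](ρ[a/d](ρ[e/h](ρ[d/e](S)))) → 6
  (ρ[a/h](σ[h=7](S)) − π[f,e,a](ρ[a/d](ρ[e/h](ρ[d/e](S))))) → 1

E1 result:
f | e | a
2 | 8 | 8
7 | 6 | 8
7 | 9 | 3
8 | 1 | 8
8 | 3 | 7
8 | 7 | 3
9 | 7 | 7
9 | 7 | 7
E2 result:
f | e | a
8 | 3 | 7
Witness: (2, 8, 8) appears 1× in E1 but 0× in E2.

no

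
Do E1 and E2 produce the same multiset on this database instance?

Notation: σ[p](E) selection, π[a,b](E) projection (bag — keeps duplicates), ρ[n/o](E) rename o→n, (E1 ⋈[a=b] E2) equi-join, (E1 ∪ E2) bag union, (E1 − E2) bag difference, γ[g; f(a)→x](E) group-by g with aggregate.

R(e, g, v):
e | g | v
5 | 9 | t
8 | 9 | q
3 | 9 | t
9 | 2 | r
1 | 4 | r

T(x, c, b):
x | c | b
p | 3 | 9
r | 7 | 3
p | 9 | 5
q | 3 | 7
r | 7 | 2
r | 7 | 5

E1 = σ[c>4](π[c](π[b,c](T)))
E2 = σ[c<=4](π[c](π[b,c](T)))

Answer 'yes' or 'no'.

E1 row counts bottom-up:
  T → 6
  π[b,c](T) → 6
  π[c](π[b,c](T)) → 6
  σ[c>4](π[c](π[b,c](T))) → 4
E2 row counts bottom-up:
  T → 6
  π[b,c](T) → 6
  π[c](π[b,c](T)) → 6
  σ[c<=4](π[c](π[b,c](T))) → 2

E1 result:
c
7
7
7
9
E2 result:
c
3
3
Witness: (7,) appears 3× in E1 but 0× in E2.

no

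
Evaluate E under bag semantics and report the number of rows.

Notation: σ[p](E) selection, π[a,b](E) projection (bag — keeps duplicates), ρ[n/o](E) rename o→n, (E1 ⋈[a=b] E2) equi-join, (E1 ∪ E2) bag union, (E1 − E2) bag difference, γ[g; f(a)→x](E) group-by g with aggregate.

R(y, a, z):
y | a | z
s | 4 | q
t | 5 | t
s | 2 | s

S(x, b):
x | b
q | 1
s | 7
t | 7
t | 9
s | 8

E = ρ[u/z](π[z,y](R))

Per-node cardinality:
  R → 3
  π[z,y](R) → 3
  ρ[u/z](π[z,y](R)) → 3

|E| = 3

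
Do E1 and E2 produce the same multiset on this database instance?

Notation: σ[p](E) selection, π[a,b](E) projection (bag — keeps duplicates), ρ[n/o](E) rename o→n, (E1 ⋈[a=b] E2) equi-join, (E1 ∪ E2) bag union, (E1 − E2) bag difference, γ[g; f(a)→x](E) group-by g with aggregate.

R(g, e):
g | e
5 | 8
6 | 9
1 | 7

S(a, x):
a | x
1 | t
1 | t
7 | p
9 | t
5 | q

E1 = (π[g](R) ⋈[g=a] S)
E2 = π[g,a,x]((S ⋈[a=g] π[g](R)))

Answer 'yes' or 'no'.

E1 stepwise |·|:
  R → 3
  π[g](R) → 3
  S → 5
  (π[g](R) ⋈[g=a] S) → 3
E2 stepwise |·|:
  S → 5
  R → 3
  π[g](R) → 3
  (S ⋈[a=g] π[g](R)) → 3
  π[g,a,x]((S ⋈[a=g] π[g](R))) → 3

E1 and E2 produce the same multiset:
g | a | x
1 | 1 | t
1 | 1 | t
5 | 5 | q

yes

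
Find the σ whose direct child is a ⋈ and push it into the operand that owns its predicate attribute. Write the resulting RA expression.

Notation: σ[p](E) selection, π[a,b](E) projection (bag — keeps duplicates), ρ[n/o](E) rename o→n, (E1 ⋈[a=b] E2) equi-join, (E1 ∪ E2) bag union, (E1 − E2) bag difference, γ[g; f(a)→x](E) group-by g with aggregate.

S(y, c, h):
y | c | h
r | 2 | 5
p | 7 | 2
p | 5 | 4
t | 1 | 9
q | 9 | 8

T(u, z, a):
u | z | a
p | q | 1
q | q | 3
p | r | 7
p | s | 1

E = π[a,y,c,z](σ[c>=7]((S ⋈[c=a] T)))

σ filters on c, owned by the left side.
E' = π[a,y,c,z]((σ[c>=7](S) ⋈[c=a] T))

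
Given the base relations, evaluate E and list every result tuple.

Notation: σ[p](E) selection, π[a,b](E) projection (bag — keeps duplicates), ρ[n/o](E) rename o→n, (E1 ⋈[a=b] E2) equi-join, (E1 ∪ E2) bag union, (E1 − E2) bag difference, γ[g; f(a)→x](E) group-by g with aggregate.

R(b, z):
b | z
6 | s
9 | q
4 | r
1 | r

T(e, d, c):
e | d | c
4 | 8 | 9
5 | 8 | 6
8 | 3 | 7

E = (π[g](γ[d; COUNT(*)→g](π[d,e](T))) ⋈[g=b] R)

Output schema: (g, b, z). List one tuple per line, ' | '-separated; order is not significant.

Stepwise |·|:
  T → 3
  π[d,e](T) → 3
  γ[d; COUNT(*)→g](π[d,e](T)) → 2
  π[g](γ[d; COUNT(*)→g](π[d,e](T))) → 2
  R → 4
  (π[g](γ[d; COUNT(*)→g](π[d,e](T))) ⋈[g=b] R) → 1

== RESULT ==
g | b | z
1 | 1 | r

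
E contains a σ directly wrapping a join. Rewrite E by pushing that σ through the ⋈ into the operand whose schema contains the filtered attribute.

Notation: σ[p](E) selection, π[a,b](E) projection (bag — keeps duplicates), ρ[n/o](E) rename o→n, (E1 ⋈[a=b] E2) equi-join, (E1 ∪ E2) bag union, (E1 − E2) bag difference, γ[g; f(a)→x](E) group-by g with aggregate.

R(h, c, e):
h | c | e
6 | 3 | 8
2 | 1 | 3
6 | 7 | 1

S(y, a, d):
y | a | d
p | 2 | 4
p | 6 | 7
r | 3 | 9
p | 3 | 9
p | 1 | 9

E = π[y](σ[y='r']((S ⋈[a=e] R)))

σ filters on y, owned by the left side.
E' = π[y]((σ[y='r'](S) ⋈[a=e] R))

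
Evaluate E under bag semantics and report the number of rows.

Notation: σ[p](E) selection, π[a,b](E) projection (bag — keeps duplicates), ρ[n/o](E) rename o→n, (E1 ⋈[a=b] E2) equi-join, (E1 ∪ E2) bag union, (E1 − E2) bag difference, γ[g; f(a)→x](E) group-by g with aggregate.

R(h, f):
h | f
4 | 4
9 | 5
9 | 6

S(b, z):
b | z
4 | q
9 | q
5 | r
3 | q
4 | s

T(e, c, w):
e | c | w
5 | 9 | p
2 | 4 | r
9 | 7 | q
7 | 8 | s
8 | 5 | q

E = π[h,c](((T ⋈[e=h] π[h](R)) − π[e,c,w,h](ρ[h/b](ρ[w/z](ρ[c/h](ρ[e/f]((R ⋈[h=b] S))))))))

Per-node cardinality:
  T → 5
  R → 3
  π[h](R) → 3
  (T ⋈[e=h] π[h](R)) → 2
  R → 3
  S → 5
  (R ⋈[h=b] S) → 4
  ρ[e/f]((R ⋈[h=b] S)) → 4
  ρ[c/h](ρ[e/f]((R ⋈[h=b] S))) → 4
  ρ[w/z](ρ[c/h](ρ[e/f]((R ⋈[h=b] S)))) → 4
  ρ[h/b](ρ[w/z](ρ[c/h](ρ[e/f]((R ⋈[h=b] S))))) → 4
  π[e,c,w,h](ρ[h/b](ρ[w/z](ρ[c/h](ρ[e/f]((R ⋈[h=b] S)))))) → 4
  ((T ⋈[e=h] π[h](R)) − π[e,c,w,h](ρ[h/b](ρ[w/z](ρ[c/h](ρ[e/f]((R ⋈[h=b] S))))))) → 2
  π[h,c](((T ⋈[e=h] π[h](R)) − π[e,c,w,h](ρ[h/b](ρ[w/z](ρ[c/h](ρ[e/f]((R ⋈[h=b] S)))))))) → 2

|E| = 2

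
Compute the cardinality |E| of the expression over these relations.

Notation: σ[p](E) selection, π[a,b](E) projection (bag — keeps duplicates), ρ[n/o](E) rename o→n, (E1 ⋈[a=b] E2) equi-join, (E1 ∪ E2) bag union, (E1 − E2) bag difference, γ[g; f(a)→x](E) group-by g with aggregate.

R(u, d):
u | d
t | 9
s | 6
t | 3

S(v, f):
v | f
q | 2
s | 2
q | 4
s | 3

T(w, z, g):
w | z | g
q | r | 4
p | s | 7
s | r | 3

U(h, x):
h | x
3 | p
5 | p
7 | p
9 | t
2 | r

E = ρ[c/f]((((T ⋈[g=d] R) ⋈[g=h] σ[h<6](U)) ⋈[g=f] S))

Subexpression sizes:
  T → 3
  R → 3
  (T ⋈[g=d] R) → 1
  U → 5
  σ[h<6](U) → 3
  ((T ⋈[g=d] R) ⋈[g=h] σ[h<6](U)) → 1
  S → 4
  (((T ⋈[g=d] R) ⋈[g=h] σ[h<6](U)) ⋈[g=f] S) → 1
  ρ[c/f]((((T ⋈[g=d] R) ⋈[g=h] σ[h<6](U)) ⋈[g=f] S)) → 1

|E| = 1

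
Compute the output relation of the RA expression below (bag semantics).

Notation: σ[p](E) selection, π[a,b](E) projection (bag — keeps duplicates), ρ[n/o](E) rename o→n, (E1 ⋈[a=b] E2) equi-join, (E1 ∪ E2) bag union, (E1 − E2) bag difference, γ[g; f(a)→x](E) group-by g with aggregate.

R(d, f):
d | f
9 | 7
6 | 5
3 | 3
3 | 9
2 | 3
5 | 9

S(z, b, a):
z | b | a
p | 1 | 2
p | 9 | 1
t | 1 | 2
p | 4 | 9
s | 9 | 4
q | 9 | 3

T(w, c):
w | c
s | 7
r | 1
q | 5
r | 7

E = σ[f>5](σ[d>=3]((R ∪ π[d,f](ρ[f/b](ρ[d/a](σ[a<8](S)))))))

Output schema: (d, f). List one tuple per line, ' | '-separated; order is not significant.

Subexpression sizes:
  R → 6
  S → 6
  σ[a<8](S) → 5
  ρ[d/a](σ[a<8](S)) → 5
  ρ[f/b](ρ[d/a](σ[a<8](S))) → 5
  π[d,f](ρ[f/b](ρ[d/a](σ[a<8](S)))) → 5
  (R ∪ π[d,f](ρ[f/b](ρ[d/a](σ[a<8](S))))) → 11
  σ[d>=3]((R ∪ π[d,f](ρ[f/b](ρ[d/a](σ[a<8](S)))))) → 7
  σ[f>5](σ[d>=3]((R ∪ π[d,f](ρ[f/b](ρ[d/a](σ[a<8](S))))))) → 5

== RESULT ==
d | f
3 | 9
3 | 9
4 | 9
5 | 9
9 | 7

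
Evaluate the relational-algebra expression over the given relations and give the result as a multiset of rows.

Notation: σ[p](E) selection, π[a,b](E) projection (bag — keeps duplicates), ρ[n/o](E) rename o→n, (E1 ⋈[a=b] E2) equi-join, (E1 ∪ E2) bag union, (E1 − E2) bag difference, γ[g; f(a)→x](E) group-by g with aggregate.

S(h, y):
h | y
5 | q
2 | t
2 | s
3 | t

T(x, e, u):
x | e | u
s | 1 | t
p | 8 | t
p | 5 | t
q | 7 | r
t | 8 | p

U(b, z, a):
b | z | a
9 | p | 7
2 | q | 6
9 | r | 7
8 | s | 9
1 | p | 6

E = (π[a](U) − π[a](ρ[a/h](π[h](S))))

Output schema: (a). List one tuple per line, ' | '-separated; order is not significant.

Per-node cardinality:
  U → 5
  π[a](U) → 5
  S → 4
  π[h](S) → 4
  ρ[a/h](π[h](S)) → 4
  π[a](ρ[a/h](π[h](S))) → 4
  (π[a](U) − π[a](ρ[a/h](π[h](S)))) → 5

== RESULT ==
a
6
6
7
7
9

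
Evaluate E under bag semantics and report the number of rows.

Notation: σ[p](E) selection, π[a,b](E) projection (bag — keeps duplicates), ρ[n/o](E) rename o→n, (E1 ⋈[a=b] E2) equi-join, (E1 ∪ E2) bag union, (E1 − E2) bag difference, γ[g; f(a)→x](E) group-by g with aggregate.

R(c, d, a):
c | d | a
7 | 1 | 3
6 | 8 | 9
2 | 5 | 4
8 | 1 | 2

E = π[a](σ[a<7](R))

Per-node cardinality:
  R → 4
  σ[a<7](R) → 3
  π[a](σ[a<7](R)) → 3

|E| = 3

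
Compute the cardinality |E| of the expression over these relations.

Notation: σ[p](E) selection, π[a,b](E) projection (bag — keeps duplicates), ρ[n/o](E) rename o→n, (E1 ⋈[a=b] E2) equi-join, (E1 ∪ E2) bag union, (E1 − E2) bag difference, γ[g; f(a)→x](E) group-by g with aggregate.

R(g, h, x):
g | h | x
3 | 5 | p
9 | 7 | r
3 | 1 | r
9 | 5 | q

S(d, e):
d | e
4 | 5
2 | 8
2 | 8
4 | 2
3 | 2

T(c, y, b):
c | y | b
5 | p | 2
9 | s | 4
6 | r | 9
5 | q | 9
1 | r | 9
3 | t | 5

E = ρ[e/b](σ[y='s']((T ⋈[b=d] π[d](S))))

Subexpression sizes:
  T → 6
  S → 5
  π[d](S) → 5
  (T ⋈[b=d] π[d](S)) → 4
  σ[y='s']((T ⋈[b=d] π[d](S))) → 2
  ρ[e/b](σ[y='s']((T ⋈[b=d] π[d](S)))) → 2

|E| = 2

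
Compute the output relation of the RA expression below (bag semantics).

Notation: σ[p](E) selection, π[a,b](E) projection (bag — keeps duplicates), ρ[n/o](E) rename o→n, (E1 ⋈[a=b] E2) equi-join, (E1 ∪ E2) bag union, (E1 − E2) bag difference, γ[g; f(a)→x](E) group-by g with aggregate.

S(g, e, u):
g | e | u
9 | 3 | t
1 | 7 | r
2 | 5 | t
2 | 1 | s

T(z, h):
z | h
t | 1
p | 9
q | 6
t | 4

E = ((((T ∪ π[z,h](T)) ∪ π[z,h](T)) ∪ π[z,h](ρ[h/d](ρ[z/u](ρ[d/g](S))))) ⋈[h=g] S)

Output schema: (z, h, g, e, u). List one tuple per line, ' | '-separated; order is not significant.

Subexpression sizes:
  T → 4
  T → 4
  π[z,h](T) → 4
  (T ∪ π[z,h](T)) → 8
  T → 4
  π[z,h](T) → 4
  ((T ∪ π[z,h](T)) ∪ π[z,h](T)) → 12
  S → 4
  ρ[d/g](S) → 4
  ρ[z/u](ρ[d/g](S)) → 4
  ρ[h/d](ρ[z/u](ρ[d/g](S))) → 4
  π[z,h](ρ[h/d](ρ[z/u](ρ[d/g](S)))) → 4
  (((T ∪ π[z,h](T)) ∪ π[z,h](T)) ∪ π[z,h](ρ[h/d](ρ[z/u](ρ[d/g](S))))) → 16
  S → 4
  ((((T ∪ π[z,h](T)) ∪ π[z,h](T)) ∪ π[z,h](ρ[h/d](ρ[z/u](ρ[d/g](S))))) ⋈[h=g] S) → 12

== RESULT ==
z | h | g | e | u
p | 9 | 9 | 3 | t
p | 9 | 9 | 3 | t
p | 9 | 9 | 3 | t
r | 1 | 1 | 7 | r
s | 2 | 2 | 1 | s
s | 2 | 2 | 5 | t
t | 1 | 1 | 7 | r
t | 1 | 1 | 7 | r
t | 1 | 1 | 7 | r
t | 2 | 2 | 1 | s
t | 2 | 2 | 5 | t
t | 9 | 9 | 3 | t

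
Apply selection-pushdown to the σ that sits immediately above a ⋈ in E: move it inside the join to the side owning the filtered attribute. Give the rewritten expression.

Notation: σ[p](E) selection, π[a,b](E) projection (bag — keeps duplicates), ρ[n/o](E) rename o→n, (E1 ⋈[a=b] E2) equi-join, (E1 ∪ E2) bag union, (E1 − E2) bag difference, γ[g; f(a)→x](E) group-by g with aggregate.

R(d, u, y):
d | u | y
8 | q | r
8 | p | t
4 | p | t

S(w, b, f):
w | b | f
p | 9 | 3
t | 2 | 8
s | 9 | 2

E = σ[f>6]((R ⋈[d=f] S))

σ filters on f, owned by the right side.
E' = (R ⋈[d=f] σ[f>6](S))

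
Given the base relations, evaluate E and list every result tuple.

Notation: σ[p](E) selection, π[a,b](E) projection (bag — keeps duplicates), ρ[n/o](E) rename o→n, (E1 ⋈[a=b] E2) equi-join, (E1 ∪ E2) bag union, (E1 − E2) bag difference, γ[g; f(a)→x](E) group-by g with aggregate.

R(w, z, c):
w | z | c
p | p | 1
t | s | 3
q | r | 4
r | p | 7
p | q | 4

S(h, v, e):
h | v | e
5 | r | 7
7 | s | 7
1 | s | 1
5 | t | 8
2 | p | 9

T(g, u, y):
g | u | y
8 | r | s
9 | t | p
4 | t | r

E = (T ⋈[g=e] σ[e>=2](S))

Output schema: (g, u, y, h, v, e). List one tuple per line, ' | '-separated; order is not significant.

Per-node cardinality:
  T → 3
  S → 5
  σ[e>=2](S) → 4
  (T ⋈[g=e] σ[e>=2](S)) → 2

== RESULT ==
g | u | y | h | v | e
8 | r | s | 5 | t | 8
9 | t | p | 2 | p | 9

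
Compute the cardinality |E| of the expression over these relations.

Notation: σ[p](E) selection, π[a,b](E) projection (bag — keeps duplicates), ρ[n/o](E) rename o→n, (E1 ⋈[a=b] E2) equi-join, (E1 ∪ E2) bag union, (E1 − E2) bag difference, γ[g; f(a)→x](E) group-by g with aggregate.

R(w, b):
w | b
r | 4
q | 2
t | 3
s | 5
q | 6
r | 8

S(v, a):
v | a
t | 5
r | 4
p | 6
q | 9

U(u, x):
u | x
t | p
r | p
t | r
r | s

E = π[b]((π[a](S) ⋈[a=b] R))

Stepwise |·|:
  S → 4
  π[a](S) → 4
  R → 6
  (π[a](S) ⋈[a=b] R) → 3
  π[b]((π[a](S) ⋈[a=b] R)) → 3

|E| = 3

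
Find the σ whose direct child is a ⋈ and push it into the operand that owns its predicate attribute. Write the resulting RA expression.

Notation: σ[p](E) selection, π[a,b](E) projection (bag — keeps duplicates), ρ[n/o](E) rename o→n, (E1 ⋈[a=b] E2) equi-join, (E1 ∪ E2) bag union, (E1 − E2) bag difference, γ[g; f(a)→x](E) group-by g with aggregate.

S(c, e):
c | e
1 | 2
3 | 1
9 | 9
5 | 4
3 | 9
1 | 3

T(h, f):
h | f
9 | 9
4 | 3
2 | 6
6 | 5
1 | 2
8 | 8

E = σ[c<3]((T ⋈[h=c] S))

σ filters on c, owned by the right side.
E' = (T ⋈[h=c] σ[c<3](S))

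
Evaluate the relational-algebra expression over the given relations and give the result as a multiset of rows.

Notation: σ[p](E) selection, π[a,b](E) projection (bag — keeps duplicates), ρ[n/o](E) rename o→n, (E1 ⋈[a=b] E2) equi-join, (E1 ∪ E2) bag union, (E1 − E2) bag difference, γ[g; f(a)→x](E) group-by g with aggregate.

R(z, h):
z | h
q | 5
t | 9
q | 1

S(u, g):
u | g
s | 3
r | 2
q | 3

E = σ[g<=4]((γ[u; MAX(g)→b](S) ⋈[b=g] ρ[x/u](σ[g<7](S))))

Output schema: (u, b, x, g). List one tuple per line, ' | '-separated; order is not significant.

Stepwise |·|:
  S → 3
  γ[u; MAX(g)→b](S) → 3
  S → 3
  σ[g<7](S) → 3
  ρ[x/u](σ[g<7](S)) → 3
  (γ[u; MAX(g)→b](S) ⋈[b=g] ρ[x/u](σ[g<7](S))) → 5
  σ[g<=4]((γ[u; MAX(g)→b](S) ⋈[b=g] ρ[x/u](σ[g<7](S)))) → 5

== RESULT ==
u | b | x | g
q | 3 | q | 3
q | 3 | s | 3
r | 2 | r | 2
s | 3 | q | 3
s | 3 | s | 3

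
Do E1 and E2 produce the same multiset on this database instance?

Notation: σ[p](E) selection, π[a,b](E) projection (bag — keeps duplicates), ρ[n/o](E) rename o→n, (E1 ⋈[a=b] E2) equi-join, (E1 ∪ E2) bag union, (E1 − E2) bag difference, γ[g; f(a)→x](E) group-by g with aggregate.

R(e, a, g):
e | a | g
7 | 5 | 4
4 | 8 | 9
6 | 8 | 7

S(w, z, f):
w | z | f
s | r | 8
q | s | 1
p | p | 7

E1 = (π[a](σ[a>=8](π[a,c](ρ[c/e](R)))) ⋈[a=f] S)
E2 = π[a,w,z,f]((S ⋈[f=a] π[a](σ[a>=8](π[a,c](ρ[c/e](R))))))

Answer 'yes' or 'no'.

E1 row counts bottom-up:
  R → 3
  ρ[c/e](R) → 3
  π[a,c](ρ[c/e](R)) → 3
  σ[a>=8](π[a,c](ρ[c/e](R))) → 2
  π[a](σ[a>=8](π[a,c](ρ[c/e](R)))) → 2
  S → 3
  (π[a](σ[a>=8](π[a,c](ρ[c/e](R)))) ⋈[a=f] S) → 2
E2 row counts bottom-up:
  S → 3
  R → 3
  ρ[c/e](R) → 3
  π[a,c](ρ[c/e](R)) → 3
  σ[a>=8](π[a,c](ρ[c/e](R))) → 2
  π[a](σ[a>=8](π[a,c](ρ[c/e](R)))) → 2
  (S ⋈[f=a] π[a](σ[a>=8](π[a,c](ρ[c/e](R))))) → 2
  π[a,w,z,f]((S ⋈[f=a] π[a](σ[a>=8](π[a,c](ρ[c/e](R)))))) → 2

E1 and E2 produce the same multiset:
a | w | z | f
8 | s | r | 8
8 | s | r | 8

yes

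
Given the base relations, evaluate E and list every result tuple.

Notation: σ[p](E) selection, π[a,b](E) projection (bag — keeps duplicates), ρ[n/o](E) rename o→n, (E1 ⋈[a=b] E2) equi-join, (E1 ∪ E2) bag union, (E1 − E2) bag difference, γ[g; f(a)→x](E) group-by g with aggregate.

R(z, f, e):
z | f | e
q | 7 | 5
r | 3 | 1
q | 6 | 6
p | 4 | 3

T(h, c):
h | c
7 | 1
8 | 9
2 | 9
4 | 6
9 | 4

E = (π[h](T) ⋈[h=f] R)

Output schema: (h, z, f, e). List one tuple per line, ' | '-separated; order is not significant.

Subexpression sizes:
  T → 5
  π[h](T) → 5
  R → 4
  (π[h](T) ⋈[h=f] R) → 2

== RESULT ==
h | z | f | e
4 | p | 4 | 3
7 | q | 7 | 5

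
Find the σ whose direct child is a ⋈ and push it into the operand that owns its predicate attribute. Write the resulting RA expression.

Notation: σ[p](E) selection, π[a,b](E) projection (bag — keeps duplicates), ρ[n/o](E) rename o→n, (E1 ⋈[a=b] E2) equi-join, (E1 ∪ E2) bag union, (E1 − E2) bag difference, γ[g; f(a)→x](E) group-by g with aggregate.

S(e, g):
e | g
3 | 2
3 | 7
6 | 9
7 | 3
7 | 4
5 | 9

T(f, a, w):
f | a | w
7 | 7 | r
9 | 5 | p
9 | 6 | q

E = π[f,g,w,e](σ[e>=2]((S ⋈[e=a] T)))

σ filters on e, owned by the left side.
E' = π[f,g,w,e]((σ[e>=2](S) ⋈[e=a] T))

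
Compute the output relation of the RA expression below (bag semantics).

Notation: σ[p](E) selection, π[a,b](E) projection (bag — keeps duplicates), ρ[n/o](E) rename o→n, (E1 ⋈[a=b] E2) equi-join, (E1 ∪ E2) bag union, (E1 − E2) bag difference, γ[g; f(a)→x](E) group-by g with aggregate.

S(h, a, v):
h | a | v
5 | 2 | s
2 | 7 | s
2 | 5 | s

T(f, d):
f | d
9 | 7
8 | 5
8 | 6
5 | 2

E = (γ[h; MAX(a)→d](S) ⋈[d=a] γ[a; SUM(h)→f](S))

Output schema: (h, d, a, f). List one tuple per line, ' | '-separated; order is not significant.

Subexpression sizes:
  S → 3
  γ[h; MAX(a)→d](S) → 2
  S → 3
  γ[a; SUM(h)→f](S) → 3
  (γ[h; MAX(a)→d](S) ⋈[d=a] γ[a; SUM(h)→f](S)) → 2

== RESULT ==
h | d | a | f
2 | 7 | 7 | 2
5 | 2 | 2 | 5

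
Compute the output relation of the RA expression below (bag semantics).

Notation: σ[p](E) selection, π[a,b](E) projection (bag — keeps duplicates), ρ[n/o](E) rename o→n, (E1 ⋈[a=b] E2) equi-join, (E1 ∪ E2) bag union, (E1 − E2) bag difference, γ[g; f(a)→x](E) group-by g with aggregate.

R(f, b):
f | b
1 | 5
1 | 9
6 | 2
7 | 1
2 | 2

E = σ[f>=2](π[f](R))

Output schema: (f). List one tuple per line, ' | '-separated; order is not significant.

Per-node cardinality:
  R → 5
  π[f](R) → 5
  σ[f>=2](π[f](R)) → 3

== RESULT ==
f
2
6
7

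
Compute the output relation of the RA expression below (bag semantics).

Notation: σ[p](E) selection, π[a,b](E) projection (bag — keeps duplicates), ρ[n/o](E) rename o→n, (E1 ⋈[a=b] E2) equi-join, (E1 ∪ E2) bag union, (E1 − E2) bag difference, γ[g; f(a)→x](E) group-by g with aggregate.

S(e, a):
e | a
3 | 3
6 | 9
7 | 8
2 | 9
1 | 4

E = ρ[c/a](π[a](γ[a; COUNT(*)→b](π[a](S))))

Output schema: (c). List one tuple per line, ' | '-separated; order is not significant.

Per-node cardinality:
  S → 5
  π[a](S) → 5
  γ[a; COUNT(*)→b](π[a](S)) → 4
  π[a](γ[a; COUNT(*)→b](π[a](S))) → 4
  ρ[c/a](π[a](γ[a; COUNT(*)→b](π[a](S)))) → 4

== RESULT ==
c
3
4
8
9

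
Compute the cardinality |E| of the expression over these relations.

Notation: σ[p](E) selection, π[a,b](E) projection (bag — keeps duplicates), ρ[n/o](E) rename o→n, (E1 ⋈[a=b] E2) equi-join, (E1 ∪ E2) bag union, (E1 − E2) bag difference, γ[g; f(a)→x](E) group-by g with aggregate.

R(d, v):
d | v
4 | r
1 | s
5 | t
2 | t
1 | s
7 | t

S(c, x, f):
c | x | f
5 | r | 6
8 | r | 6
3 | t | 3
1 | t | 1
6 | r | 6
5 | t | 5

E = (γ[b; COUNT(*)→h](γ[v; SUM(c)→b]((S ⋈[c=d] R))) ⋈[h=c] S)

Per-node cardinality:
  S → 6
  R → 6
  (S ⋈[c=d] R) → 4
  γ[v; SUM(c)→b]((S ⋈[c=d] R)) → 2
  γ[b; COUNT(*)→h](γ[v; SUM(c)→b]((S ⋈[c=d] R))) → 2
  S → 6
  (γ[b; COUNT(*)→h](γ[v; SUM(c)→b]((S ⋈[c=d] R))) ⋈[h=c] S) → 2

|E| = 2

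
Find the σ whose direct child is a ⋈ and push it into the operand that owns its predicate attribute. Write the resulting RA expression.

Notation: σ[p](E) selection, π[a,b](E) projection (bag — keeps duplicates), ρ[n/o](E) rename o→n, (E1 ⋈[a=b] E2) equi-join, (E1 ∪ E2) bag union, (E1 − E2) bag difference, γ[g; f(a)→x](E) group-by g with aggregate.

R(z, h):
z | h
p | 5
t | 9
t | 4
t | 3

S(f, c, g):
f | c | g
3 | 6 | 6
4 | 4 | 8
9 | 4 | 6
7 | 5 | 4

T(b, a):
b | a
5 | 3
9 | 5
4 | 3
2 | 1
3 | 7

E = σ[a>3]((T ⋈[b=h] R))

σ filters on a, owned by the left side.
E' = (σ[a>3](T) ⋈[b=h] R)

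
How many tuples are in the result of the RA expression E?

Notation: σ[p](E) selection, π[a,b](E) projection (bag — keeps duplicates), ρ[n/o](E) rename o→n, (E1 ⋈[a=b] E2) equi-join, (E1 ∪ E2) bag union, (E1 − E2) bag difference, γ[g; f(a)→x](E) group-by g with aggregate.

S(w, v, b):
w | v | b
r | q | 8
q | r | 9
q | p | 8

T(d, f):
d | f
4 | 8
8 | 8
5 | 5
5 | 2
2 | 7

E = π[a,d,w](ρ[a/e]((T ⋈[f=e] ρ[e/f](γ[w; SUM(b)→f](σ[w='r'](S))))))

Subexpression sizes:
  T → 5
  S → 3
  σ[w='r'](S) → 1
  γ[w; SUM(b)→f](σ[w='r'](S)) → 1
  ρ[e/f](γ[w; SUM(b)→f](σ[w='r'](S))) → 1
  (T ⋈[f=e] ρ[e/f](γ[w; SUM(b)→f](σ[w='r'](S)))) → 2
  ρ[a/e]((T ⋈[f=e] ρ[e/f](γ[w; SUM(b)→f](σ[w='r'](S))))) → 2
  π[a,d,w](ρ[a/e]((T ⋈[f=e] ρ[e/f](γ[w; SUM(b)→f](σ[w='r'](S)))))) → 2

|E| = 2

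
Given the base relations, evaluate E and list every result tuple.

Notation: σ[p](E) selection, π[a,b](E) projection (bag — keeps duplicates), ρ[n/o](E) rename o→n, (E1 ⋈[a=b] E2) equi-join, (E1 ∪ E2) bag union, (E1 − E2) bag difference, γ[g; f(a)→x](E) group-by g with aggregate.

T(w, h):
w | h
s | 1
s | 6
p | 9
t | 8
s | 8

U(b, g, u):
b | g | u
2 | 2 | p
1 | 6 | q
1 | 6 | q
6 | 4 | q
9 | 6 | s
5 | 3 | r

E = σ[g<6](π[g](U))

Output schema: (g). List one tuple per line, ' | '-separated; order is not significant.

Per-node cardinality:
  U → 6
  π[g](U) → 6
  σ[g<6](π[g](U)) → 3

== RESULT ==
g
2
3
4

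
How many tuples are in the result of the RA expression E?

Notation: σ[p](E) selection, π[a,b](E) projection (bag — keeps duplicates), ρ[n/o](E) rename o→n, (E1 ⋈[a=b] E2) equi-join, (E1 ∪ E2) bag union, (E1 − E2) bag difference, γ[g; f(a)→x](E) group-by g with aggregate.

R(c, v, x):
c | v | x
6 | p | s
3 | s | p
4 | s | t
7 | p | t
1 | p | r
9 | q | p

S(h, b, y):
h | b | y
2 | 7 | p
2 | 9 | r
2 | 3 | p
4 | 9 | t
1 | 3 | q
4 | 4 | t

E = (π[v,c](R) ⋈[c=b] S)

Subexpression sizes:
  R → 6
  π[v,c](R) → 6
  S → 6
  (π[v,c](R) ⋈[c=b] S) → 6

|E| = 6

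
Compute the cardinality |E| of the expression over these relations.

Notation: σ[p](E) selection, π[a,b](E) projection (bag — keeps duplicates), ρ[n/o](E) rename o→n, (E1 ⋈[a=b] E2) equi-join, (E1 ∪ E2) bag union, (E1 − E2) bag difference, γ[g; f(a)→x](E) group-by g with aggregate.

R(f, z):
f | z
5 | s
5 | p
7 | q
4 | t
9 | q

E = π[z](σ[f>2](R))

Subexpression sizes:
  R → 5
  σ[f>2](R) → 5
  π[z](σ[f>2](R)) → 5

|E| = 5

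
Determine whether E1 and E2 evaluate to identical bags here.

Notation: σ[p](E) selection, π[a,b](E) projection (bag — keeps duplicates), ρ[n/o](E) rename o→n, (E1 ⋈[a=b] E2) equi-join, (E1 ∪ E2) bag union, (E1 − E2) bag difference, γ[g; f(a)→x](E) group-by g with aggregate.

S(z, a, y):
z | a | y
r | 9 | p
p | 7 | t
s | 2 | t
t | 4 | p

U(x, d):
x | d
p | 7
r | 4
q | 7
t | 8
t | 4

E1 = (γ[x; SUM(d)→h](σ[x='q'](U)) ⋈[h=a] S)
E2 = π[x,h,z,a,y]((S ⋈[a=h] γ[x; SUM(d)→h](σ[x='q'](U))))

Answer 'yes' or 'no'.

E1 stepwise |·|:
  U → 5
  σ[x='q'](U) → 1
  γ[x; SUM(d)→h](σ[x='q'](U)) → 1
  S → 4
  (γ[x; SUM(d)→h](σ[x='q'](U)) ⋈[h=a] S) → 1
E2 stepwise |·|:
  S → 4
  U → 5
  σ[x='q'](U) → 1
  γ[x; SUM(d)→h](σ[x='q'](U)) → 1
  (S ⋈[a=h] γ[x; SUM(d)→h](σ[x='q'](U))) → 1
  π[x,h,z,a,y]((S ⋈[a=h] γ[x; SUM(d)→h](σ[x='q'](U)))) → 1

E1 and E2 produce the same multiset:
x | h | z | a | y
q | 7 | p | 7 | t

yes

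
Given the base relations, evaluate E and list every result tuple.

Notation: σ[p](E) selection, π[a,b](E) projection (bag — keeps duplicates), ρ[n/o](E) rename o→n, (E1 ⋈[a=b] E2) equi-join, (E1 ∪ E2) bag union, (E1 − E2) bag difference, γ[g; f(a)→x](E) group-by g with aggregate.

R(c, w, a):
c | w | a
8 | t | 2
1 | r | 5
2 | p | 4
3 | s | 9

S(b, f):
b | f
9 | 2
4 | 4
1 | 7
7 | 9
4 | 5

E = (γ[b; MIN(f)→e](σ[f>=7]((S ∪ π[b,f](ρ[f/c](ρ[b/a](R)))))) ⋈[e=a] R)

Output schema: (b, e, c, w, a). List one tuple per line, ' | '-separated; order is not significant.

Stepwise |·|:
  S → 5
  R → 4
  ρ[b/a](R) → 4
  ρ[f/c](ρ[b/a](R)) → 4
  π[b,f](ρ[f/c](ρ[b/a](R))) → 4
  (S ∪ π[b,f](ρ[f/c](ρ[b/a](R)))) → 9
  σ[f>=7]((S ∪ π[b,f](ρ[f/c](ρ[b/a](R))))) → 3
  γ[b; MIN(f)→e](σ[f>=7]((S ∪ π[b,f](ρ[f/c](ρ[b/a](R)))))) → 3
  R → 4
  (γ[b; MIN(f)→e](σ[f>=7]((S ∪ π[b,f](ρ[f/c](ρ[b/a](R)))))) ⋈[e=a] R) → 1

== RESULT ==
b | e | c | w | a
7 | 9 | 3 | s | 9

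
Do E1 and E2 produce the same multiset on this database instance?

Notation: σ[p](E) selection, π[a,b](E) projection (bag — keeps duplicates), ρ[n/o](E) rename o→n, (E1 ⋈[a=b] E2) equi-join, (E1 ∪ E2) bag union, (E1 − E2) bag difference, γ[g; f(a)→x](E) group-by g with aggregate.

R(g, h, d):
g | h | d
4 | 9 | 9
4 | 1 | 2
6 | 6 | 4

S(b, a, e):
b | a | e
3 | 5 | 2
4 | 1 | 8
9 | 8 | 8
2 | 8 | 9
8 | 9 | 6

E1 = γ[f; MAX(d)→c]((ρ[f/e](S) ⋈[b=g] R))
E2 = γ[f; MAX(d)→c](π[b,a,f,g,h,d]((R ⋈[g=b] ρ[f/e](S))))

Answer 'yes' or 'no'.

E1 per-node cardinality:
  S → 5
  ρ[f/e](S) → 5
  R → 3
  (ρ[f/e](S) ⋈[b=g] R) → 2
  γ[f; MAX(d)→c]((ρ[f/e](S) ⋈[b=g] R)) → 1
E2 per-node cardinality:
  R → 3
  S → 5
  ρ[f/e](S) → 5
  (R ⋈[g=b] ρ[f/e](S)) → 2
  π[b,a,f,g,h,d]((R ⋈[g=b] ρ[f/e](S))) → 2
  γ[f; MAX(d)→c](π[b,a,f,g,h,d]((R ⋈[g=b] ρ[f/e](S)))) → 1

E1 and E2 produce the same multiset:
f | c
8 | 9

yes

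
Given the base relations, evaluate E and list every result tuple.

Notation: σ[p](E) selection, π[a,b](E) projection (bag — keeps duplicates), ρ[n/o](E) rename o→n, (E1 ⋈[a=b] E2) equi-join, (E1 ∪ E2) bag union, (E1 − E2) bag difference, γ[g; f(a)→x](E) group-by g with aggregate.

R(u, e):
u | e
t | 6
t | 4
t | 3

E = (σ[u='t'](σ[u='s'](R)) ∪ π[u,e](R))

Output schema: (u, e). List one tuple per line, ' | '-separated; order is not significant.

Row counts bottom-up:
  R → 3
  σ[u='s'](R) → 0
  σ[u='t'](σ[u='s'](R)) → 0
  R → 3
  π[u,e](R) → 3
  (σ[u='t'](σ[u='s'](R)) ∪ π[u,e](R)) → 3

== RESULT ==
u | e
t | 3
t | 4
t | 6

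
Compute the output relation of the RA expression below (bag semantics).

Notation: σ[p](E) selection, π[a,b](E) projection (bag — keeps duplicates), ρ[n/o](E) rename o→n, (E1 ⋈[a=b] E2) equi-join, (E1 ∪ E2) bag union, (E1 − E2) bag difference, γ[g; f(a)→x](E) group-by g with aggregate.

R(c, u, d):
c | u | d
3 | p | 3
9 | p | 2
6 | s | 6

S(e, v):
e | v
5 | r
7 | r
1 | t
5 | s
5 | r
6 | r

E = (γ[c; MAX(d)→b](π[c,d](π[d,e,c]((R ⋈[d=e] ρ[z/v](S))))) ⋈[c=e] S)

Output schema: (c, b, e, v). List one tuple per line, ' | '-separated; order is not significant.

Per-node cardinality:
  R → 3
  S → 6
  ρ[z/v](S) → 6
  (R ⋈[d=e] ρ[z/v](S)) → 1
  π[d,e,c]((R ⋈[d=e] ρ[z/v](S))) → 1
  π[c,d](π[d,e,c]((R ⋈[d=e] ρ[z/v](S)))) → 1
  γ[c; MAX(d)→b](π[c,d](π[d,e,c]((R ⋈[d=e] ρ[z/v](S))))) → 1
  S → 6
  (γ[c; MAX(d)→b](π[c,d](π[d,e,c]((R ⋈[d=e] ρ[z/v](S))))) ⋈[c=e] S) → 1

== RESULT ==
c | b | e | v
6 | 6 | 6 | r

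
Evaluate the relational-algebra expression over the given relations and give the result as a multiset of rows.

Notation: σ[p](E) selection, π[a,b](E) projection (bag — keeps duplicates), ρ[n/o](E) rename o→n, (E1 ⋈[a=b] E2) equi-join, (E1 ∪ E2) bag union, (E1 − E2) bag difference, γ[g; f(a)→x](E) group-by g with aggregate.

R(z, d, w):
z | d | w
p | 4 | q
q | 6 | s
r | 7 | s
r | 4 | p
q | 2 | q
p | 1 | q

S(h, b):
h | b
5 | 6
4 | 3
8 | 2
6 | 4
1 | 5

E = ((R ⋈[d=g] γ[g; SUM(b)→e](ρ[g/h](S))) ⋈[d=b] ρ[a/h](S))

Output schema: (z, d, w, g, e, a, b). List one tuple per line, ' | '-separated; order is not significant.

Subexpression sizes:
  R → 6
  S → 5
  ρ[g/h](S) → 5
  γ[g; SUM(b)→e](ρ[g/h](S)) → 5
  (R ⋈[d=g] γ[g; SUM(b)→e](ρ[g/h](S))) → 4
  S → 5
  ρ[a/h](S) → 5
  ((R ⋈[d=g] γ[g; SUM(b)→e](ρ[g/h](S))) ⋈[d=b] ρ[a/h](S)) → 3

== RESULT ==
z | d | w | g | e | a | b
p | 4 | q | 4 | 3 | 6 | 4
q | 6 | s | 6 | 4 | 5 | 6
r | 4 | p | 4 | 3 | 6 | 4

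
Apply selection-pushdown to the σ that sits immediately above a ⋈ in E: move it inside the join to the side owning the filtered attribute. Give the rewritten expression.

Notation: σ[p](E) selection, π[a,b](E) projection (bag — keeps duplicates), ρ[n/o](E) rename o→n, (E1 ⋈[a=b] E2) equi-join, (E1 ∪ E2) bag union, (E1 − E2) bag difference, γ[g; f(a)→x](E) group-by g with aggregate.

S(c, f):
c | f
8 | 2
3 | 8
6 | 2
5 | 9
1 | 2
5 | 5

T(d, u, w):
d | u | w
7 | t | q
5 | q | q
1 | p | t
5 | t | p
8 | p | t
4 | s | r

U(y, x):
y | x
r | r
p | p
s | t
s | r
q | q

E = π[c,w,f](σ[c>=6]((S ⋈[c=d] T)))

σ filters on c, owned by the left side.
E' = π[c,w,f]((σ[c>=6](S) ⋈[c=d] T))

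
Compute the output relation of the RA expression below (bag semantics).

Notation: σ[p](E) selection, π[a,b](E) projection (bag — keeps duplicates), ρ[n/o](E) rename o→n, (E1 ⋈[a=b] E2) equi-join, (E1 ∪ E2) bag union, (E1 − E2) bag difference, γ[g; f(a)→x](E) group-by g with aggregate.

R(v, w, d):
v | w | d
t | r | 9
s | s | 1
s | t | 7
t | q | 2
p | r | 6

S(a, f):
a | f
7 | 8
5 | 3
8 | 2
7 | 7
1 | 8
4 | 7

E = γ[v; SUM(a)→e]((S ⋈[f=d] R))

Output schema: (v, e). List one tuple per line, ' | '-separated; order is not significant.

Row counts bottom-up:
  S → 6
  R → 5
  (S ⋈[f=d] R) → 3
  γ[v; SUM(a)→e]((S ⋈[f=d] R)) → 2

== RESULT ==
v | e
s | 11
t | 8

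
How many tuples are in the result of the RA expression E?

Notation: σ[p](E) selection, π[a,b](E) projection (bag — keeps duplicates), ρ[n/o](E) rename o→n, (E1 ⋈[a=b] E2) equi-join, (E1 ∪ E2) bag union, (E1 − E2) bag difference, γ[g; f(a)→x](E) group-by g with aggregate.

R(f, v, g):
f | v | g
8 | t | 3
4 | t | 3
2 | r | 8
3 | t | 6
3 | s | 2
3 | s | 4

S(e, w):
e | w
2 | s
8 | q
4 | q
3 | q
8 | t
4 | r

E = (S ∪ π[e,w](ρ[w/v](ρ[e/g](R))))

Row counts bottom-up:
  S → 6
  R → 6
  ρ[e/g](R) → 6
  ρ[w/v](ρ[e/g](R)) → 6
  π[e,w](ρ[w/v](ρ[e/g](R))) → 6
  (S ∪ π[e,w](ρ[w/v](ρ[e/g](R)))) → 12

|E| = 12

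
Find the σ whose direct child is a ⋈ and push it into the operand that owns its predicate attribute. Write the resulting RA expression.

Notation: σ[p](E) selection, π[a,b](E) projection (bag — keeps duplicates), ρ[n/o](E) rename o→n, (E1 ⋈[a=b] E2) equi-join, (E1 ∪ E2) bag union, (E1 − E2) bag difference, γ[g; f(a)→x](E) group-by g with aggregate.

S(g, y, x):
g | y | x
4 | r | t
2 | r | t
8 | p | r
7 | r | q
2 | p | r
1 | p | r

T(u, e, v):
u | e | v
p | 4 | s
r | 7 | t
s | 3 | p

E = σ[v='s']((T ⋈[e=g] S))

σ filters on v, owned by the left side.
E' = (σ[v='s'](T) ⋈[e=g] S)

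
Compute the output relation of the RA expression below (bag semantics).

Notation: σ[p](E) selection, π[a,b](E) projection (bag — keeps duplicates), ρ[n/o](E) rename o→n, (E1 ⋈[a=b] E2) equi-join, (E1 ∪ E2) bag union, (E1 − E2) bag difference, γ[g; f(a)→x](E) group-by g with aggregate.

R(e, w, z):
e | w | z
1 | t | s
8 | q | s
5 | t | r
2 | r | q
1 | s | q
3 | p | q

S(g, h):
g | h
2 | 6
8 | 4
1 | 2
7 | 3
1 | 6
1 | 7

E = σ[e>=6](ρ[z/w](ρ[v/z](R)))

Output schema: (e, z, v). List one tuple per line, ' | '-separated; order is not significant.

Subexpression sizes:
  R → 6
  ρ[v/z](R) → 6
  ρ[z/w](ρ[v/z](R)) → 6
  σ[e>=6](ρ[z/w](ρ[v/z](R))) → 1

== RESULT ==
e | z | v
8 | q | s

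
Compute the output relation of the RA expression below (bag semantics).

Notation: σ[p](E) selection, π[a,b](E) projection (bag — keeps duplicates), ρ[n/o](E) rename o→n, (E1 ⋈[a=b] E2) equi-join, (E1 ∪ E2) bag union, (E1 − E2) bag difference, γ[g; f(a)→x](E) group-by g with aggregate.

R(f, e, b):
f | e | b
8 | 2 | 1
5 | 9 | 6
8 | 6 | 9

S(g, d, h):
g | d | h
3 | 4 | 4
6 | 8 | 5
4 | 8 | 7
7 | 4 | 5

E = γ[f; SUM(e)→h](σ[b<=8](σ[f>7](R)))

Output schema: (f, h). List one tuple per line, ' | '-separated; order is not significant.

Per-node cardinality:
  R → 3
  σ[f>7](R) → 2
  σ[b<=8](σ[f>7](R)) → 1
  γ[f; SUM(e)→h](σ[b<=8](σ[f>7](R))) → 1

== RESULT ==
f | h
8 | 2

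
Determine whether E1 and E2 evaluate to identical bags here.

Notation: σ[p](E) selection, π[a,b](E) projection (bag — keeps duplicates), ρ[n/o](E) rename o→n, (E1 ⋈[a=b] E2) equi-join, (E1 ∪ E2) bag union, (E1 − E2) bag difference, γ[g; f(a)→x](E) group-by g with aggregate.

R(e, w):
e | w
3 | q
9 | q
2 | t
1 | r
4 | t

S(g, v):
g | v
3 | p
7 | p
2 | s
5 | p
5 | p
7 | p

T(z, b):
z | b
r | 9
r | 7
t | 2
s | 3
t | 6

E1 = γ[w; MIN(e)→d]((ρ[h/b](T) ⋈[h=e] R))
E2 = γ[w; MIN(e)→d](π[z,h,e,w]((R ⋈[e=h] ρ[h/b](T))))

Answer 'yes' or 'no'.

E1 per-node cardinality:
  T → 5
  ρ[h/b](T) → 5
  R → 5
  (ρ[h/b](T) ⋈[h=e] R) → 3
  γ[w; MIN(e)→d]((ρ[h/b](T) ⋈[h=e] R)) → 2
E2 per-node cardinality:
  R → 5
  T → 5
  ρ[h/b](T) → 5
  (R ⋈[e=h] ρ[h/b](T)) → 3
  π[z,h,e,w]((R ⋈[e=h] ρ[h/b](T))) → 3
  γ[w; MIN(e)→d](π[z,h,e,w]((R ⋈[e=h] ρ[h/b](T)))) → 2

E1 and E2 produce the same multiset:
w | d
q | 3
t | 2

yes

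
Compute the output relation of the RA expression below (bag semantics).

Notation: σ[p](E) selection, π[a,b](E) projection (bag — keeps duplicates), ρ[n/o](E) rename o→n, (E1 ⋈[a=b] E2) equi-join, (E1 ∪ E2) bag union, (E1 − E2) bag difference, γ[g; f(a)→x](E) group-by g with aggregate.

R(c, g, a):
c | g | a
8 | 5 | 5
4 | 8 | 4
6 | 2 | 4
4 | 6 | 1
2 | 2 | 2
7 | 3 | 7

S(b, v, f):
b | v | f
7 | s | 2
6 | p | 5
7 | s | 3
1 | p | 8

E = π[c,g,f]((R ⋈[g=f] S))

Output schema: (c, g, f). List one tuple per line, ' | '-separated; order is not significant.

Stepwise |·|:
  R → 6
  S → 4
  (R ⋈[g=f] S) → 5
  π[c,g,f]((R ⋈[g=f] S)) → 5

== RESULT ==
c | g | f
2 | 2 | 2
4 | 8 | 8
6 | 2 | 2
7 | 3 | 3
8 | 5 | 5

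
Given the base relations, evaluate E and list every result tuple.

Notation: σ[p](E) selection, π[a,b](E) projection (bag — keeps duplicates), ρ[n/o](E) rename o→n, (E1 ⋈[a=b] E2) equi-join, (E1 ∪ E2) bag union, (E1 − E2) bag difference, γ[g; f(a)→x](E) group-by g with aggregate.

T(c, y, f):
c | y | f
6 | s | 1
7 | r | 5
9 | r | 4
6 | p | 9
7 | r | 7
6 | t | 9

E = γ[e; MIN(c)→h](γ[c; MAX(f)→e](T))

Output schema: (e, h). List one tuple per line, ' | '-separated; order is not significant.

Per-node cardinality:
  T → 6
  γ[c; MAX(f)→e](T) → 3
  γ[e; MIN(c)→h](γ[c; MAX(f)→e](T)) → 3

== RESULT ==
e | h
4 | 9
7 | 7
9 | 6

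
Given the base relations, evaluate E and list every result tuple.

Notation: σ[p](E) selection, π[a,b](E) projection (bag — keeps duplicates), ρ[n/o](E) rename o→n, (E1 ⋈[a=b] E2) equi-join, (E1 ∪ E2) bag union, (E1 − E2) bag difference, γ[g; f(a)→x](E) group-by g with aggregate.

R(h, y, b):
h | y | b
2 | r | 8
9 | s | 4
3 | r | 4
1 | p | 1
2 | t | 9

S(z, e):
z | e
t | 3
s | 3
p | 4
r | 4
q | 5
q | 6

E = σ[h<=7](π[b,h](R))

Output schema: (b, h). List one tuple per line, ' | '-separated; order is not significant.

Row counts bottom-up:
  R → 5
  π[b,h](R) → 5
  σ[h<=7](π[b,h](R)) → 4

== RESULT ==
b | h
1 | 1
4 | 3
8 | 2
9 | 2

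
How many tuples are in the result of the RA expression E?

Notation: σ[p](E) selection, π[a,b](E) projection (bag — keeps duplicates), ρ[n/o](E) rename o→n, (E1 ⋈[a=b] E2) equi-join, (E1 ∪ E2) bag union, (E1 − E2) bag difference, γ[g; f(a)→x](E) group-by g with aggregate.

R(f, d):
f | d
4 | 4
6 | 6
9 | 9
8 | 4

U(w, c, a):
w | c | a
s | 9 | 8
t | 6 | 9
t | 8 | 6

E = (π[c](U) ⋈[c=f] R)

Row counts bottom-up:
  U → 3
  π[c](U) → 3
  R → 4
  (π[c](U) ⋈[c=f] R) → 3

|E| = 3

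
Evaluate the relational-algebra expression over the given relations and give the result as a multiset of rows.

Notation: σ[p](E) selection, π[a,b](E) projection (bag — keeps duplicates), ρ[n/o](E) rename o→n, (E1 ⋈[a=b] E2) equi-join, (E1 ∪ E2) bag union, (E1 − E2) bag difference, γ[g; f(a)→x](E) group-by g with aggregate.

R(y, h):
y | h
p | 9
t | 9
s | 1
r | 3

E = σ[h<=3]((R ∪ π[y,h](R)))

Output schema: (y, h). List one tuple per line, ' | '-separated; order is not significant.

Subexpression sizes:
  R → 4
  R → 4
  π[y,h](R) → 4
  (R ∪ π[y,h](R)) → 8
  σ[h<=3]((R ∪ π[y,h](R))) → 4

== RESULT ==
y | h
r | 3
r | 3
s | 1
s | 1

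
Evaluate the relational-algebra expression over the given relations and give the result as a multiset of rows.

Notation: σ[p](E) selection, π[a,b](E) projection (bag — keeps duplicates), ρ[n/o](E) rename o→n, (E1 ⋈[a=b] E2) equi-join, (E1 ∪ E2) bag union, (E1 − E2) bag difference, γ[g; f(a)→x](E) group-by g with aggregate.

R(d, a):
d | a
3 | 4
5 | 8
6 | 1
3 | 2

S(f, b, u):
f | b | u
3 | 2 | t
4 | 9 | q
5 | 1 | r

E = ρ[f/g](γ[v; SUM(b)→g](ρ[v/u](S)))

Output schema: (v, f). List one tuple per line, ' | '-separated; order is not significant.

Stepwise |·|:
  S → 3
  ρ[v/u](S) → 3
  γ[v; SUM(b)→g](ρ[v/u](S)) → 3
  ρ[f/g](γ[v; SUM(b)→g](ρ[v/u](S))) → 3

== RESULT ==
v | f
q | 9
r | 1
t | 2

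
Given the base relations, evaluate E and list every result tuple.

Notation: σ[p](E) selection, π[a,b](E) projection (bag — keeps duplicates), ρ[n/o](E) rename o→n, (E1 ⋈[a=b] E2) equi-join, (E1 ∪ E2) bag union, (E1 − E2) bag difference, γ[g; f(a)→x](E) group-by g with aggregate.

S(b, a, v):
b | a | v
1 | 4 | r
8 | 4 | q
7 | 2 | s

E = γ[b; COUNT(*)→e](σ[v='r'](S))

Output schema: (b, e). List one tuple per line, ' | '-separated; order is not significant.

Per-node cardinality:
  S → 3
  σ[v='r'](S) → 1
  γ[b; COUNT(*)→e](σ[v='r'](S)) → 1

== RESULT ==
b | e
1 | 1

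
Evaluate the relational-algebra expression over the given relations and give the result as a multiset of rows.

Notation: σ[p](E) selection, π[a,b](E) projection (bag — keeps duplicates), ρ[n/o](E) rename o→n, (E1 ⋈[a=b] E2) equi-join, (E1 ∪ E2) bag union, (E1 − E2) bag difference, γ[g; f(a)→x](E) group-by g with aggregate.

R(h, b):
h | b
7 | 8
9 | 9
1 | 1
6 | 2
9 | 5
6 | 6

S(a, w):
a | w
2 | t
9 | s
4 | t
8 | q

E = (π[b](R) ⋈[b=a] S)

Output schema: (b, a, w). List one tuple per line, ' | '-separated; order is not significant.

Subexpression sizes:
  R → 6
  π[b](R) → 6
  S → 4
  (π[b](R) ⋈[b=a] S) → 3

== RESULT ==
b | a | w
2 | 2 | t
8 | 8 | q
9 | 9 | s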